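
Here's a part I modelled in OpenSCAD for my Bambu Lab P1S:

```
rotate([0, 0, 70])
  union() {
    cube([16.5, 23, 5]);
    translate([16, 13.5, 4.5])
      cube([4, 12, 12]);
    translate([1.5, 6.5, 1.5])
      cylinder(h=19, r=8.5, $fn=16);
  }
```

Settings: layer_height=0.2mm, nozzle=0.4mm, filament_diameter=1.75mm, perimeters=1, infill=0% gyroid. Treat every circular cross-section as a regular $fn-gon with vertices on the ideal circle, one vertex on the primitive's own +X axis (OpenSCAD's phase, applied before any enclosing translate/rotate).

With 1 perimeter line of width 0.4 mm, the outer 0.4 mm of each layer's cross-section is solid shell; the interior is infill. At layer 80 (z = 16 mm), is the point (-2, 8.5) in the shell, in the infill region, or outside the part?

At z = 16 mm: the cube does not reach this height (z outside [0, 5]); the cube at (16, 13.5) is present — its section is the full 4×12 rectangle; the r=8.5 cylinder at (1.5, 6.5) contributes a regular 16-gon of circumradius 8.5; Combining (union): the 2 present regions are separate (no shared area or edge), so areas and boundary lengths simply add and each stays a separate island — 2 connected regions; (whole slice rotated 70° about Z — lengths, areas and connectivity unchanged). Overall, the cross-section has 2 separate islands. Undo the 70° rotation: the query point maps to (7.303, 4.787) in the un-rotated model frame. The nearest boundary edge runs (10.00, 6.50)→(9.35, 3.25); distance from the point to it = 2.31 mm. (Shell/infill is judged within the island containing the point — the largest one.) The point is inside the cross-section and 2.31 mm from the nearest boundary — more than the 0.4 mm shell width (1 × 0.4), so it's in the infill interior.

infill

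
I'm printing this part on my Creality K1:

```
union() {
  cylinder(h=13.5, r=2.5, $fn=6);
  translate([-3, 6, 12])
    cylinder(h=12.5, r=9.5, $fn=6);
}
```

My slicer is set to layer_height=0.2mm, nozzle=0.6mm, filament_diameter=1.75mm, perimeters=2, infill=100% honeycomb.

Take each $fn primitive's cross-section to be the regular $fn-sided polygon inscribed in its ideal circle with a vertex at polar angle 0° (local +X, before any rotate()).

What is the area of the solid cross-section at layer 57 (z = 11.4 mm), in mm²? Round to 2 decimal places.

16.24 mm²

At z = 11.4 mm: the r=2.5 cylinder gives a regular 6-gon of circumradius 2.5 (constant along its height) (area = (6/2)·2.500²·sin(360°/6) = 16.24 mm²); the cylinder at (-3, 6) is not intersected at this z (z outside [12, 24.5]); Combining (union): only the r=2.5 cylinder is present, so the union is just that shape — area = 16.24 mm². Overall, the cross-section is a single solid region. Net area = 16.24 mm².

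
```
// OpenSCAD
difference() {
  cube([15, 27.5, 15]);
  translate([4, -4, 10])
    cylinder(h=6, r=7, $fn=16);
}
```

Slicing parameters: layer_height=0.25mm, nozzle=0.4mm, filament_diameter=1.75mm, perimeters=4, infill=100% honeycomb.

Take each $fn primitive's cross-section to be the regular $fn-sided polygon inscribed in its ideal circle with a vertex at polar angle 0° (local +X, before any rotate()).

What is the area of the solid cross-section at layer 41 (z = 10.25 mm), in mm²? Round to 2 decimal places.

391.00 mm²

At z = 10.25 mm: the cube (footprint 15×27.5) is included at this height (area 412.50 mm²); the r=7 cylinder at (4, -4) gives a regular 16-gon of circumradius 7 (constant along its height) (area = (16/2)·7.000²·sin(360°/16) = 150.01 mm²); Subtracting the remaining from the first: starting from the 15×27.5 cube (412.50 mm²), the r=7 cylinder at (4, -4) partially overlaps it — only the 21.50 mm² overlap (of its 150.01 mm²) is removed, clipping the outline — area = 391.00 mm². Overall, the cross-section is a single solid region. Net area = 391.00 mm².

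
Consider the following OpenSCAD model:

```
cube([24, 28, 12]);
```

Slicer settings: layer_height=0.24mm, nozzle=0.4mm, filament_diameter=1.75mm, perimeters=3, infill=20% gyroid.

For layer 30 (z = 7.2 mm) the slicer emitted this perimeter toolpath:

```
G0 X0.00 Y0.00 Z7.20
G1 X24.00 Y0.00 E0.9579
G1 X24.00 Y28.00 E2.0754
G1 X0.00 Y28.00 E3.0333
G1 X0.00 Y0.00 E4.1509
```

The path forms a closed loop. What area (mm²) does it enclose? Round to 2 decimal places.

Apply the shoelace formula to the sequence of (X, Y) vertices; enclosed area = 672.00 mm².

672.00 mm²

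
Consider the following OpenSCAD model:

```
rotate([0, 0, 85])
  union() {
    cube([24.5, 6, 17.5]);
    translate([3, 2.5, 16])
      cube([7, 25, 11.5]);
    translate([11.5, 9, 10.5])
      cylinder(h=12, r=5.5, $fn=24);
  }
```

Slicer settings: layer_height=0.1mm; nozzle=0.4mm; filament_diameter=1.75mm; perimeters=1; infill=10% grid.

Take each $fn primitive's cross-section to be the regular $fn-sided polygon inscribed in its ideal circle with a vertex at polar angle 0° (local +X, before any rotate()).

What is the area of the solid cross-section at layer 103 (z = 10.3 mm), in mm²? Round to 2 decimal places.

147.00 mm²

At z = 10.3 mm: the 24.5×6 cube contributes its full rectangle (area 147.00 mm²); the cube at (3, 2.5) does not reach this height (z outside [16, 27.5]); the cylinder at (11.5, 9) is not intersected at this z (z outside [10.5, 22.5]); Combining (union): only the 24.5×6 cube is present, so the union is just that shape — area = 147.00 mm²; (whole slice rotated 85° about Z — lengths, areas and connectivity unchanged). Overall, the cross-section is a single solid region. Net area = 147.00 mm².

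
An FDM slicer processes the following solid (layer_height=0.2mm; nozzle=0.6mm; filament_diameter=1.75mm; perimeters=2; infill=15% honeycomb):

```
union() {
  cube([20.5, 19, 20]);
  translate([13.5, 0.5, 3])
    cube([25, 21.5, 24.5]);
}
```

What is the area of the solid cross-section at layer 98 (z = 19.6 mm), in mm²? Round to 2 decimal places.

797.50 mm²

At z = 19.6 mm: the cube (footprint 20.5×19) is included at this height (area 389.50 mm²); the cube at (13.5, 0.5) is present — its section is the full 25×21.5 rectangle (area 537.50 mm²); Combining (union): the regions partially overlap — summed areas 927.00 mm² minus the doubly-counted overlap 129.50 mm² gives 797.50 mm² — area = 797.50 mm². Overall, the cross-section is a single solid region. Net area = 797.50 mm².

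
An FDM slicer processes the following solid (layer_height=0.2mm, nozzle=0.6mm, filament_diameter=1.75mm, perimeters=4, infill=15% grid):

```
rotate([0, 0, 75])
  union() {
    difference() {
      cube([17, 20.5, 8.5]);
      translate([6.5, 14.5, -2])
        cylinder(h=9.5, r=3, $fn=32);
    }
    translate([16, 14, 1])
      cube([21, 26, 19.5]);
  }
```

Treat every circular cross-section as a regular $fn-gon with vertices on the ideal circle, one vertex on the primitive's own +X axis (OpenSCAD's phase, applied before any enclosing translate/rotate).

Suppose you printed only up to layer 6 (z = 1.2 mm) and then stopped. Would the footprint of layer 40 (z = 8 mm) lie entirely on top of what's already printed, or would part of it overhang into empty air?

Compare the two slices. At z = 1.2: the 17×20.5 cube contributes its full rectangle (area 348.50 mm²); the r=3 cylinder at (6.5, 14.5) gives a regular 32-gon of circumradius 3 (constant along its height) (area = (32/2)·3.000²·sin(360°/32) = 28.09 mm²); Subtracting the remaining from the first: starting from the 17×20.5 cube (348.50 mm²), the r=3 cylinder at (6.5, 14.5) lies wholly inside it (removes its full 28.09 mm² and its 18.82 mm outline becomes a hole wall) — area = 320.41 mm²; the cube at (16, 14) is present — its section is the full 21×26 rectangle (area 546.00 mm²); Taking the union: the regions partially overlap — summed areas 866.41 mm² minus the doubly-counted overlap 6.50 mm² gives 859.91 mm² — area = 859.91 mm²; (whole slice rotated 75° about Z — lengths, areas and connectivity unchanged). At z = 8: the 17×20.5 cube contributes its full rectangle (area 348.50 mm²); the cylinder at (6.5, 14.5) is not intersected at this z (z outside [-2, 7.5]); After the difference (first − rest): none of the subtracted shapes is present at this height, so the 17×20.5 cube is unchanged — area = 348.50 mm²; the cube at (16, 14) (footprint 21×26) is included at this height (area 546.00 mm²); Merging all regions: the regions partially overlap — summed areas 894.50 mm² minus the doubly-counted overlap 6.50 mm² gives 888.00 mm² — area = 888.00 mm²; (whole slice rotated 75° about Z — lengths, areas and connectivity unchanged). Checking containment: at z = 8 the cross-section extends beyond the z = 1.2 cross-section by about 28.09 mm².

part overhangs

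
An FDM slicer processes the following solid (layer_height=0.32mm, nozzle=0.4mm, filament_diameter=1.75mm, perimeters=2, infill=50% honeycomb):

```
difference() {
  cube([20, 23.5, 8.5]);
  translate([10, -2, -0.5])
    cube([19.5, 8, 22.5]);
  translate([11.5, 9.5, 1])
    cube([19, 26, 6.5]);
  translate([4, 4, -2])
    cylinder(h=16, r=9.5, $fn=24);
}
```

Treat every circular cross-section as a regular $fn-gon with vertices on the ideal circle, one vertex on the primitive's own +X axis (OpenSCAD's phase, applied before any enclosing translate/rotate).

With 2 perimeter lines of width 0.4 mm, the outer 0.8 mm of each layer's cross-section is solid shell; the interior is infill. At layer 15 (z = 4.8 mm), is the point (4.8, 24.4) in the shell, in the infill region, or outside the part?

At z = 4.8 mm: the cube (footprint 20×23.5) is included at this height; the 19.5×8 cube at (10, -2) contributes its full rectangle; the cube at (11.5, 9.5) is present — its section is the full 19×26 rectangle; the cylinder at (4, 4): section is a regular 24-gon, circumradius r=9.5; Subtracting the remaining from the first: starting from the 20×23.5 cube, the 19.5×8 cube at (10, -2) partially overlaps it — only the 60.00 mm² overlap (of its 156.00 mm²) is removed, clipping the outline; the 19×26 cube at (11.5, 9.5) partially overlaps it — only the 119.00 mm² overlap (of its 494.00 mm²) is removed, clipping the outline; the r=9.5 cylinder at (4, 4) partially overlaps it — only the 139.93 mm² overlap (of its 280.30 mm²) is removed, clipping the outline — 2 connected regions. Overall, the cross-section has 2 separate islands. The nearest boundary edge runs (0.00, 23.50)→(11.50, 23.50); distance from the point to it = 0.90 mm. The point is not inside any of the regions above, so it lies outside the cross-section (0.90 mm from the nearest boundary).

outside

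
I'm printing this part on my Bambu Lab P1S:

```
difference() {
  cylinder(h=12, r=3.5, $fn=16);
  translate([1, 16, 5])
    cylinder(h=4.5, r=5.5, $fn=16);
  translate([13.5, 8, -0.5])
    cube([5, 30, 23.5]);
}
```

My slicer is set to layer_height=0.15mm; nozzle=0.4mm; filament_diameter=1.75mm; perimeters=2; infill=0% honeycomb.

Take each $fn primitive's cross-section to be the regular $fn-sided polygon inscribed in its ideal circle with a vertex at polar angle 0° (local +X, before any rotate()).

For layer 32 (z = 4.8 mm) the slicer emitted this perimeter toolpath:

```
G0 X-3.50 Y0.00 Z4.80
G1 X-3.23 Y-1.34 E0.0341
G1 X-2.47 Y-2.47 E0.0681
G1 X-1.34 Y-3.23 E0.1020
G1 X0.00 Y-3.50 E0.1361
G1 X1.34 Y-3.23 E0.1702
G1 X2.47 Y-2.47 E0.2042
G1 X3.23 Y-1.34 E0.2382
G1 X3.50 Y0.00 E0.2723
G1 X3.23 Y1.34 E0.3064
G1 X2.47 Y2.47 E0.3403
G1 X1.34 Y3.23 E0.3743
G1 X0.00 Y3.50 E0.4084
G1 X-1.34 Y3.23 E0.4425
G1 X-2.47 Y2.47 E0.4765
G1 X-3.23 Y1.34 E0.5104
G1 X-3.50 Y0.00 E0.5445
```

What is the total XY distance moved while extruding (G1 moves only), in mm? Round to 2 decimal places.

21.83 mm

Sum the Euclidean lengths of each G1 segment: total = 21.83 mm.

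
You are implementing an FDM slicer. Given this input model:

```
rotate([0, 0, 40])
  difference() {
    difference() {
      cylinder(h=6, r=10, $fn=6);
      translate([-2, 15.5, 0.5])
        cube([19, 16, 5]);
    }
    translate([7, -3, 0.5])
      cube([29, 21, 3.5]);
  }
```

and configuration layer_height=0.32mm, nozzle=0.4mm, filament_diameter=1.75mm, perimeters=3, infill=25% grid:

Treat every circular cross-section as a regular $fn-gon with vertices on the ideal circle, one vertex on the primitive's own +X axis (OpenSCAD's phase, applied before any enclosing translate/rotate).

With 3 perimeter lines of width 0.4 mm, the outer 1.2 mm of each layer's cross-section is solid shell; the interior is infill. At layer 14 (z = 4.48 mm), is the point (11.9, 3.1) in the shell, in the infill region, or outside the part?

At z = 4.48 mm: the cylinder: section is a regular 6-gon, circumradius r=10; the 19×16 cube at (-2, 15.5) contributes its full rectangle; Subtracting the remaining from the first: starting from the r=10 cylinder, the 19×16 cube at (-2, 15.5) misses the remaining region (no effect) — 1 connected region; the cube at (7, -3) is absent (z outside [0.5, 4]); Taking the first minus the rest: none of the subtracted shapes is present at this height, so the result so far is unchanged — 1 connected region; (whole slice rotated 40° about Z — lengths, areas and connectivity unchanged). Overall, the cross-section is a single solid region. Undo the 40° rotation: the query point maps to (11.109, -5.274) in the un-rotated model frame. The nearest boundary edge runs (10.00, 0.00)→(5.00, -8.66); distance from the point to it = 3.60 mm. The point is not inside any of the regions above, so it lies outside the cross-section (3.60 mm from the nearest boundary).

outside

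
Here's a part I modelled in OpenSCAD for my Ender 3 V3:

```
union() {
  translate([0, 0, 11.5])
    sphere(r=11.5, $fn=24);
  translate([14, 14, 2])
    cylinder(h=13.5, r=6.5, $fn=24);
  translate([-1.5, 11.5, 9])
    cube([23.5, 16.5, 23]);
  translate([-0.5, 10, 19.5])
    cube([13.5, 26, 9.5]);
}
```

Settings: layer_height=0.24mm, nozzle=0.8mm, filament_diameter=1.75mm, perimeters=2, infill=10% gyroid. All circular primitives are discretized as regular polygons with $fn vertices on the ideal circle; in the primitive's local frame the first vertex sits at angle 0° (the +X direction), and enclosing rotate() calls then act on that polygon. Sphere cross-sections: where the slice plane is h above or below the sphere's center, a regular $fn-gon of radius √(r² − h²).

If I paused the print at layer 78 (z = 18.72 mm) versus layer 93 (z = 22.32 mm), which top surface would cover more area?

Layer 78 (z = 18.72): the sphere: section is a regular 24-gon, circumradius = √(r²−h²) = √(11.5²−7.22²) = 8.951 (area = (24/2)·8.951²·sin(360°/24) = 248.84 mm²); the cylinder at (14, 14) is not intersected at this z (z outside [2, 15.5]); the cube at (-1.5, 11.5) (footprint 23.5×16.5) is included at this height (area 387.75 mm²); the cube at (-0.5, 10) is absent (z outside [19.5, 29]); Merging all regions: the 2 present regions are separate (no shared area or edge), so areas and boundary lengths simply add and each stays a separate island — area = 636.59 mm². So its area = 636.59 mm². Layer 93 (z = 22.32): the r=11.5 sphere contributes a regular 24-gon of circumradius √(11.5²−10.82²) = 3.896 (area = (24/2)·3.896²·sin(360°/24) = 47.14 mm²); the cylinder at (14, 14) does not reach this height (z outside [2, 15.5]); the cube at (-1.5, 11.5) is present — its section is the full 23.5×16.5 rectangle (area 387.75 mm²); the 13.5×26 cube at (-0.5, 10) contributes its full rectangle (area 351.00 mm²); Taking the union: the regions partially overlap — summed areas 785.89 mm² minus the doubly-counted overlap 222.75 mm² gives 563.14 mm² — area = 563.14 mm². So its area = 563.14 mm². Layer 78 is larger (636.59 vs 563.14 mm²).

layer 78 (z = 18.72 mm)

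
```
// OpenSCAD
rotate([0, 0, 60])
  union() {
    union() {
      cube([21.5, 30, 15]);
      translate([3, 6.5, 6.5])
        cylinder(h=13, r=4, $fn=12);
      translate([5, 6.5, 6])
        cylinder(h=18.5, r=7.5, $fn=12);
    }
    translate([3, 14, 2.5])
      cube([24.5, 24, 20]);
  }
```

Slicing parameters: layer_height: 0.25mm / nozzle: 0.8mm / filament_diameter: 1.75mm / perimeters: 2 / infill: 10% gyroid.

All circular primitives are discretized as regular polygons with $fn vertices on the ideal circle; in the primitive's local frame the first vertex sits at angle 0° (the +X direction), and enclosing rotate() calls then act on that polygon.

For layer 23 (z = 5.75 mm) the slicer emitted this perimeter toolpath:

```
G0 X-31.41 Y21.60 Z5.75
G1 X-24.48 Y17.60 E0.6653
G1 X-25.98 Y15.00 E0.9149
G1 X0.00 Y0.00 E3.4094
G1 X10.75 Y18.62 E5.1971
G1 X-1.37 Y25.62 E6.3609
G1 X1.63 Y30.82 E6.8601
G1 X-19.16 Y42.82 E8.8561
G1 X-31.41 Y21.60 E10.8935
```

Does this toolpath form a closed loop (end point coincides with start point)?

yes

Start point (G0): (-31.41, 21.60). End point (last G1): the path returns to the start — closed.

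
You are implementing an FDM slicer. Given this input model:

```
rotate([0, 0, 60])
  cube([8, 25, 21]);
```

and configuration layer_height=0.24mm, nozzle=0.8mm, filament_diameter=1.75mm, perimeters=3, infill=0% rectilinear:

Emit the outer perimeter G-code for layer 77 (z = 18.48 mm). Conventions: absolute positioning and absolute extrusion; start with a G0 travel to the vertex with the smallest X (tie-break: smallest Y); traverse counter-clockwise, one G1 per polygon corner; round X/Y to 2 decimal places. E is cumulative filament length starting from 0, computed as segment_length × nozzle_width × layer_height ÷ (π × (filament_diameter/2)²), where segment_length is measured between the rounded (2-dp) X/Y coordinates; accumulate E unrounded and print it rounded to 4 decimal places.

At z = 18.48 mm: the cube is present — its section is the full 8×25 rectangle; (rotated 60° about Z; rotation is an isometry so areas/perimeters/island counts are preserved). The outline is a single polygon with 4 vertices. Extrusion per mm of travel: 0.8 × 0.24 / (π × 0.875²) = 0.079824. Accumulating E over each segment gives final E = 5.2686.

G0 X-21.65 Y12.50 Z18.48
G1 X0.00 Y0.00 E1.9956
G1 X4.00 Y6.93 E2.6343
G1 X-17.65 Y19.43 E4.6298
G1 X-21.65 Y12.50 E5.2686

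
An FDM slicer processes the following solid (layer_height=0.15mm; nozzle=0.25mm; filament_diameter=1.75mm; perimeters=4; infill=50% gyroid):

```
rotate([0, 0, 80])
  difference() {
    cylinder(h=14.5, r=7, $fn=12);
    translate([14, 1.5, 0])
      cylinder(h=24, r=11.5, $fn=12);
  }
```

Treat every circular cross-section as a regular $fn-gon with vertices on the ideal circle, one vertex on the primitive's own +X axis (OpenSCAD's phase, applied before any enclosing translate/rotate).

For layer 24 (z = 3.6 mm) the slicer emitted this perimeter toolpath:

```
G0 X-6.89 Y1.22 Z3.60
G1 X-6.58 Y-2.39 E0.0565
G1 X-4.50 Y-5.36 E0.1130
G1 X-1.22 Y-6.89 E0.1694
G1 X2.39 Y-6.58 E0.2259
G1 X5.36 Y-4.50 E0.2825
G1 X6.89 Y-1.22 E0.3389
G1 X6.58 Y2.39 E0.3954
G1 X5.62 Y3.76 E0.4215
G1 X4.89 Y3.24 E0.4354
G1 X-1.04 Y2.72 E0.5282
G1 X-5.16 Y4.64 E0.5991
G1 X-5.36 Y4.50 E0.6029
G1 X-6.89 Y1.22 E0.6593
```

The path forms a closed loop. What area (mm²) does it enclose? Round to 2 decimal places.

117.29 mm²

Apply the shoelace formula to the sequence of (X, Y) vertices; enclosed area = 117.29 mm².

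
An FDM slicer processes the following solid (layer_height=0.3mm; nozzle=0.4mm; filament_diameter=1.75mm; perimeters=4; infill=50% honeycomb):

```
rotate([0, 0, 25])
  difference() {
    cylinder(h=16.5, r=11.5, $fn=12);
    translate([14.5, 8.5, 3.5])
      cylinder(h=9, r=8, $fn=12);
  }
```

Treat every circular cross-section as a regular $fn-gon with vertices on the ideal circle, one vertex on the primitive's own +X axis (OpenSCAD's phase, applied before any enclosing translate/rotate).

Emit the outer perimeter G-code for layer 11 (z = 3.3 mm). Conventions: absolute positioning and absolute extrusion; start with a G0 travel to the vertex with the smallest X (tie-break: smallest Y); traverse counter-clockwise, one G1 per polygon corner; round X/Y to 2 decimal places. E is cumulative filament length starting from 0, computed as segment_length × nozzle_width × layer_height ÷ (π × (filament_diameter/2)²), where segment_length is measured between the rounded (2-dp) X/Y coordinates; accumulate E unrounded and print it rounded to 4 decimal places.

At z = 3.3 mm: the cylinder: section is a regular 12-gon, circumradius r=11.5; the cylinder at (14.5, 8.5) is absent (z outside [3.5, 12.5]); After the difference (first − rest): none of the subtracted shapes is present at this height, so the r=11.5 cylinder is unchanged — 1 connected region; (whole slice rotated 25° about Z — lengths, areas and connectivity unchanged). The outline is a single polygon with 12 vertices. Extrusion per mm of travel: 0.4 × 0.3 / (π × 0.875²) = 0.049890. Accumulating E over each segment gives final E = 3.5642.

G0 X-11.46 Y1.00 Z3.30
G1 X-10.42 Y-4.86 E0.2969
G1 X-6.60 Y-9.42 E0.5937
G1 X-1.00 Y-11.46 E0.8910
G1 X4.86 Y-10.42 E1.1880
G1 X9.42 Y-6.60 E1.4848
G1 X11.46 Y-1.00 E1.7821
G1 X10.42 Y4.86 E2.0790
G1 X6.60 Y9.42 E2.3758
G1 X1.00 Y11.46 E2.6731
G1 X-4.86 Y10.42 E2.9701
G1 X-9.42 Y6.60 E3.2668
G1 X-11.46 Y1.00 E3.5642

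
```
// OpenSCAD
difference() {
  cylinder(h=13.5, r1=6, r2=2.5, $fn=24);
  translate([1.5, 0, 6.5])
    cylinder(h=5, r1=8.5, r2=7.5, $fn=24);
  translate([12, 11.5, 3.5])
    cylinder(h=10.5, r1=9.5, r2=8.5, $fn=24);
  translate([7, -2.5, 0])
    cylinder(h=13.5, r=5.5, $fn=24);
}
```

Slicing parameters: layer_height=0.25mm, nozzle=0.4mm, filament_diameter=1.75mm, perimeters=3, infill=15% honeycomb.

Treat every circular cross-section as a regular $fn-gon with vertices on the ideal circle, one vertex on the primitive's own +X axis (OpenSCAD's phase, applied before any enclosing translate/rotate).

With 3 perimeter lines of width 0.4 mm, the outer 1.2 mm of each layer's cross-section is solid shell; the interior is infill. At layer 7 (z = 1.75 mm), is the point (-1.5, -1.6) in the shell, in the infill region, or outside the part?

infill

At z = 1.75 mm: the cone contributes a regular 24-gon of circumradius 5.546 (interpolated between r1=6 and r2=2.5 at t=0.130); the cone at (1.5, 0) is not intersected at this z (z outside [6.5, 11.5]); the cone at (12, 11.5) is not intersected at this z (z outside [3.5, 14]); the r=5.5 cylinder at (7, -2.5) contributes a regular 24-gon of circumradius 5.5; Taking the first minus the rest: starting from the cone, the r=5.5 cylinder at (7, -2.5) partially overlaps it — only the 19.85 mm² overlap (of its 93.95 mm²) is removed, clipping the outline — 1 connected region. Overall, the cross-section is a single solid region. The nearest boundary edge runs (1.69, -1.08)→(1.50, -2.50); distance from the point to it = 3.09 mm. The point is inside the cross-section and 3.09 mm from the nearest boundary — more than the 1.2 mm shell width (3 × 0.4), so it's in the infill interior.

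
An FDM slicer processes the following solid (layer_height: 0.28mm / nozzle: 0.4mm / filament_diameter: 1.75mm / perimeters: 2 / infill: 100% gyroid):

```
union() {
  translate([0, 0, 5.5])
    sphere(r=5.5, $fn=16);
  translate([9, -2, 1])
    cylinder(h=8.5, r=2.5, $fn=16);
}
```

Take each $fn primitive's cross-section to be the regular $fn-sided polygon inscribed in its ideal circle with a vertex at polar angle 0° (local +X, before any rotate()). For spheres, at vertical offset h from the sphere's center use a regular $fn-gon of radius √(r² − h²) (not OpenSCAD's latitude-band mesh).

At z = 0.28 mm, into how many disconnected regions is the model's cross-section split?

1

At z = 0.28 mm: the r=5.5 sphere slices to a regular 16-gon of circumradius 1.733 (√(r²−h²) with h=5.22 from center); the cylinder at (9, -2) does not reach this height (z outside [1, 9.5]); Merging all regions: only the r=5.5 sphere is present, so the union is just that shape — 1 connected region. The result has 1 disconnected region.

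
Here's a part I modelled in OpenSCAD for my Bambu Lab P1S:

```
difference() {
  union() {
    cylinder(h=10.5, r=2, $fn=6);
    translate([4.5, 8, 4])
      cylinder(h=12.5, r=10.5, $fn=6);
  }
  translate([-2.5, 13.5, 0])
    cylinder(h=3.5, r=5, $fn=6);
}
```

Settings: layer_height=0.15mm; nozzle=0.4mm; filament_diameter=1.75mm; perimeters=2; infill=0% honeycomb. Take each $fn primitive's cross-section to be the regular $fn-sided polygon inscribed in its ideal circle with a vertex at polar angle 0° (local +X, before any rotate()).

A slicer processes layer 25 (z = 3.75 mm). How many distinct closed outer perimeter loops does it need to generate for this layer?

At z = 3.75 mm: the r=2 cylinder contributes a regular 6-gon of circumradius 2; the cylinder at (4.5, 8) is not intersected at this z (z outside [4, 16.5]); Taking the union: only the r=2 cylinder is present, so the union is just that shape — 1 connected region; the cylinder at (-2.5, 13.5) is not intersected at this z (z outside [0, 3.5]); Taking the first minus the rest: none of the subtracted shapes is present at this height, so that combined region is unchanged — 1 connected region. The result has 1 disconnected region.

1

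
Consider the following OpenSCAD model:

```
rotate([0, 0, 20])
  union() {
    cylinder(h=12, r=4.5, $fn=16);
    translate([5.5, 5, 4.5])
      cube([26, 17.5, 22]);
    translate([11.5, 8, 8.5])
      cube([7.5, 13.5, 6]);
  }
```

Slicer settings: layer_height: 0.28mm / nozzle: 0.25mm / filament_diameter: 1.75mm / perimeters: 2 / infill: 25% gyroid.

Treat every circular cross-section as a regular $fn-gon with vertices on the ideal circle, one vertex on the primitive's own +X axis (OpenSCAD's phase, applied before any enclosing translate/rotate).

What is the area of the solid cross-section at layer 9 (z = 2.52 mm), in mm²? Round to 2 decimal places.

61.99 mm²

At z = 2.52 mm: the cylinder: section is a regular 16-gon, circumradius r=4.5 (area = (16/2)·4.500²·sin(360°/16) = 61.99 mm²); the cube at (5.5, 5) is absent (z outside [4.5, 26.5]); the cube at (11.5, 8) is absent (z outside [8.5, 14.5]); Merging all regions: only the r=4.5 cylinder is present, so the union is just that shape — area = 61.99 mm²; (whole slice rotated 20° about Z — lengths, areas and connectivity unchanged). Overall, the cross-section is a single solid region. Net area = 61.99 mm².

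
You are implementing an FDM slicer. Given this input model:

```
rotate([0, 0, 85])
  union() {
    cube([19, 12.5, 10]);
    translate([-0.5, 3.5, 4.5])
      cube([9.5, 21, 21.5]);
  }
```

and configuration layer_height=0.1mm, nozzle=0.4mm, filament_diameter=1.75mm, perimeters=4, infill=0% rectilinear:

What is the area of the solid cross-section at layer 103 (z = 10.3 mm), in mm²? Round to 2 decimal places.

At z = 10.3 mm: the cube is absent (z outside [0, 10]); the 9.5×21 cube at (-0.5, 3.5) contributes its full rectangle (area 199.50 mm²); Merging all regions: only the 9.5×21 cube at (-0.5, 3.5) is present, so the union is just that shape — area = 199.50 mm²; (rotated 85° about Z; rotation is an isometry so areas/perimeters/island counts are preserved). Overall, the cross-section is a single solid region. Net area = 199.50 mm².

199.50 mm²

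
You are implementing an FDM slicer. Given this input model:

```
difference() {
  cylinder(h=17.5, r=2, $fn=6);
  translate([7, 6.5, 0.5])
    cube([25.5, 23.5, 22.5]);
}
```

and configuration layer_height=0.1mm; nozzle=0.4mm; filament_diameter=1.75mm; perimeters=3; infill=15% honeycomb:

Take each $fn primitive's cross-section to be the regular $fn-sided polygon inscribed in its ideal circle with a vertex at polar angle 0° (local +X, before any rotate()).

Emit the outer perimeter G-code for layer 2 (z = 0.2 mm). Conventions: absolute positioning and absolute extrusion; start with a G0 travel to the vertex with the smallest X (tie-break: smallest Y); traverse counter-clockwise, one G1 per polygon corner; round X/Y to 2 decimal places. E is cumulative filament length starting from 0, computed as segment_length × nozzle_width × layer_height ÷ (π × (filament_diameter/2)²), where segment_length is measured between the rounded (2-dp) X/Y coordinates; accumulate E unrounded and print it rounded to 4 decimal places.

At z = 0.2 mm: the r=2 cylinder gives a regular 6-gon of circumradius 2 (constant along its height); the cube at (7, 6.5) is absent (z outside [0.5, 23]); Taking the first minus the rest: none of the subtracted shapes is present at this height, so the r=2 cylinder is unchanged — 1 connected region. The outline is a single polygon with 6 vertices. Extrusion per mm of travel: 0.4 × 0.1 / (π × 0.875²) = 0.016630. Accumulating E over each segment gives final E = 0.1994.

G0 X-2.00 Y0.00 Z0.20
G1 X-1.00 Y-1.73 E0.0332
G1 X1.00 Y-1.73 E0.0665
G1 X2.00 Y0.00 E0.0997
G1 X1.00 Y1.73 E0.1330
G1 X-1.00 Y1.73 E0.1662
G1 X-2.00 Y0.00 E0.1994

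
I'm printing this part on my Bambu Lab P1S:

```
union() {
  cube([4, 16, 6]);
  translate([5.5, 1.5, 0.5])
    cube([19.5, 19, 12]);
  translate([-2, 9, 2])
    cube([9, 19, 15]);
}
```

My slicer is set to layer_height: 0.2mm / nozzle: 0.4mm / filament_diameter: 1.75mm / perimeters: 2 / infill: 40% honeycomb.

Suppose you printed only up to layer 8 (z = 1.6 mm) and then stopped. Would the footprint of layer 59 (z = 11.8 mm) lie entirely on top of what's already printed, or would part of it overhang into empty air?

part overhangs

Compare the two slices. At z = 1.6: the cube (footprint 4×16) is included at this height (area 64.00 mm²); the cube at (5.5, 1.5) (footprint 19.5×19) is included at this height (area 370.50 mm²); the cube at (-2, 9) is absent (z outside [2, 17]); Combining (union): the 2 present regions are separate (no shared area or edge), so areas and boundary lengths simply add and each stays a separate island — area = 434.50 mm². At z = 11.8: the cube is not intersected at this z (z outside [0, 6]); the 19.5×19 cube at (5.5, 1.5) contributes its full rectangle (area 370.50 mm²); the cube at (-2, 9) is present — its section is the full 9×19 rectangle (area 171.00 mm²); Merging all regions: the regions partially overlap — summed areas 541.50 mm² minus the doubly-counted overlap 17.25 mm² gives 524.25 mm² — area = 524.25 mm². Checking containment: at z = 11.8 the cross-section extends beyond the z = 1.6 cross-section by about 125.75 mm².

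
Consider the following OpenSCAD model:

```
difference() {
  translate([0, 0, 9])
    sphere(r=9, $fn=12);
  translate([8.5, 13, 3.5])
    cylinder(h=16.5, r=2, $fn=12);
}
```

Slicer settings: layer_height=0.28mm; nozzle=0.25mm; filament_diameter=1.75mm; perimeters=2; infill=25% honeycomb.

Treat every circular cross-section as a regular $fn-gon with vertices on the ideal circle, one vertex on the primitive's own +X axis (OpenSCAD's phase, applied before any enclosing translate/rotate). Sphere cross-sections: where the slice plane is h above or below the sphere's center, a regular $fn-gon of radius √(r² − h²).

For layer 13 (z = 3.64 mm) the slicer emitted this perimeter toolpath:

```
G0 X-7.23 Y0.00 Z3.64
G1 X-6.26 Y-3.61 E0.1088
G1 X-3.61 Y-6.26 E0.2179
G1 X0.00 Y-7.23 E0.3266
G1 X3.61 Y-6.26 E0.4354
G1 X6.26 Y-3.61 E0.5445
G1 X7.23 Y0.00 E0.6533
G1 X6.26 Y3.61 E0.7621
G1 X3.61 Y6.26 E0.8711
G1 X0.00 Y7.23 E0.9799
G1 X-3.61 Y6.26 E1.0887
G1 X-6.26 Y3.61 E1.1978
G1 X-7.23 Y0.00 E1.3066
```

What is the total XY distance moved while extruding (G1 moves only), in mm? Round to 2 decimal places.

Sum the Euclidean lengths of each G1 segment: total = 44.90 mm.

44.90 mm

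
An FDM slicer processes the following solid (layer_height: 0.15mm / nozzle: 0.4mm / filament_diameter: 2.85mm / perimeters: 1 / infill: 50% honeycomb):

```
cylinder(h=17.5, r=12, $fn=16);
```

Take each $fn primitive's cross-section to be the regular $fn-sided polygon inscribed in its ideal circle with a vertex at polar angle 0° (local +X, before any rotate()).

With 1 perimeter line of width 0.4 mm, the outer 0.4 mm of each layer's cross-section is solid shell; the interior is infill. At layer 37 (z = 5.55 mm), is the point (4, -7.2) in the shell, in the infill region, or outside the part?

infill

At z = 5.55 mm: the r=12 cylinder gives a regular 16-gon of circumradius 12 (constant along its height). Overall, the cross-section is a single solid region. The nearest boundary edge runs (4.59, -11.09)→(8.49, -8.49); distance from the point to it = 3.56 mm. The point is inside the cross-section and 3.56 mm from the nearest boundary — more than the 0.4 mm shell width (1 × 0.4), so it's in the infill interior.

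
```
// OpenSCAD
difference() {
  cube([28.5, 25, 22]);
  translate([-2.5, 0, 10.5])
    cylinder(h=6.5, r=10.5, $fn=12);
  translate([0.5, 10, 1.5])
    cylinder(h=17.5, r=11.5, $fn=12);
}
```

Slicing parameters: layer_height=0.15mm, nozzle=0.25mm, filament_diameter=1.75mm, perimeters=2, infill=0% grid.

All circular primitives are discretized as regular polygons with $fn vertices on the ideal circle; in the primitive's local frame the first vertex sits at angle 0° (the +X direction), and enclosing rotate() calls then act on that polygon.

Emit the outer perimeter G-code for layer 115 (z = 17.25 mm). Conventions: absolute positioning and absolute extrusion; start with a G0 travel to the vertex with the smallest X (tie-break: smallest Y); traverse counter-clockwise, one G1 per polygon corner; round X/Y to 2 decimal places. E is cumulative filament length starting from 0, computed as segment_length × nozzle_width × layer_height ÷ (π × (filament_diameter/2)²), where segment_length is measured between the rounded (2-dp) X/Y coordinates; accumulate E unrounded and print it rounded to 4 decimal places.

G0 X0.00 Y21.37 Z17.25
G1 X0.50 Y21.50 E0.0081
G1 X6.25 Y19.96 E0.1009
G1 X10.46 Y15.75 E0.1937
G1 X12.00 Y10.00 E0.2865
G1 X10.46 Y4.25 E0.3793
G1 X6.25 Y0.04 E0.4721
G1 X6.10 Y0.00 E0.4745
G1 X28.50 Y0.00 E0.8238
G1 X28.50 Y25.00 E1.2135
G1 X0.00 Y25.00 E1.6579
G1 X0.00 Y21.37 E1.7145

At z = 17.25 mm: the 28.5×25 cube contributes its full rectangle; the cylinder at (-2.5, 0) is not intersected at this z (z outside [10.5, 17]); the r=11.5 cylinder at (0.5, 10) contributes a regular 12-gon of circumradius 11.5; After the difference (first − rest): starting from the 28.5×25 cube, the r=11.5 cylinder at (0.5, 10) partially overlaps it — only the 204.89 mm² overlap (of its 396.75 mm²) is removed, clipping the outline — 1 connected region. The outline is a single polygon with 11 vertices. Extrusion per mm of travel: 0.25 × 0.15 / (π × 0.875²) = 0.015591. Accumulating E over each segment gives final E = 1.7145.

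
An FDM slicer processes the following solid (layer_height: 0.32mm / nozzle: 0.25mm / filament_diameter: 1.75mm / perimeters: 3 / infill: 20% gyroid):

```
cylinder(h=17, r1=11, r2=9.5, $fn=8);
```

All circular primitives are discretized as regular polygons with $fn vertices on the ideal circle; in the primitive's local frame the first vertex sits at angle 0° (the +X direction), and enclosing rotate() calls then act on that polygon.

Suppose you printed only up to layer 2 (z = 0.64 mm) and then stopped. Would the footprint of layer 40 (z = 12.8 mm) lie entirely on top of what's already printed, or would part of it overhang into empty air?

entirely on top

Compare the two slices. At z = 0.64: the cone contributes a regular 8-gon of circumradius 10.944 (interpolated between r1=11 and r2=9.5 at t=0.038) (area = (8/2)·10.944²·sin(360°/8) = 338.73 mm²). At z = 12.8: the cone: at t=0.753 of its height the radius interpolates to r₁+(r₂−r₁)t = 9.871, giving a regular 8-gon of that circumradius (area = (8/2)·9.871²·sin(360°/8) = 275.57 mm²). Checking containment: the cross-section at z = 12.8 is a subset of the cross-section at z = 0.64.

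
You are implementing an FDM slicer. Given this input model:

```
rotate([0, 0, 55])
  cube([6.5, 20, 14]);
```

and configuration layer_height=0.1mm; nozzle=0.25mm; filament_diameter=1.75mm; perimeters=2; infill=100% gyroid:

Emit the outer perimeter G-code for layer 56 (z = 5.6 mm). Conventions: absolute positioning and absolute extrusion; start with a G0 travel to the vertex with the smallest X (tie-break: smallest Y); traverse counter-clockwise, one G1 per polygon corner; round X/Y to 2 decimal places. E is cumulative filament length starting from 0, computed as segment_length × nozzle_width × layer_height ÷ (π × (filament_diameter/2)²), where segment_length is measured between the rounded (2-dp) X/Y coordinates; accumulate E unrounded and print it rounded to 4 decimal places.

At z = 5.6 mm: the cube is present — its section is the full 6.5×20 rectangle; (rotated 55° about Z; rotation is an isometry so areas/perimeters/island counts are preserved). The outline is a single polygon with 4 vertices. Extrusion per mm of travel: 0.25 × 0.1 / (π × 0.875²) = 0.010394. Accumulating E over each segment gives final E = 0.5509.

G0 X-16.38 Y11.47 Z5.60
G1 X0.00 Y0.00 E0.2078
G1 X3.73 Y5.32 E0.2754
G1 X-12.65 Y16.80 E0.4833
G1 X-16.38 Y11.47 E0.5509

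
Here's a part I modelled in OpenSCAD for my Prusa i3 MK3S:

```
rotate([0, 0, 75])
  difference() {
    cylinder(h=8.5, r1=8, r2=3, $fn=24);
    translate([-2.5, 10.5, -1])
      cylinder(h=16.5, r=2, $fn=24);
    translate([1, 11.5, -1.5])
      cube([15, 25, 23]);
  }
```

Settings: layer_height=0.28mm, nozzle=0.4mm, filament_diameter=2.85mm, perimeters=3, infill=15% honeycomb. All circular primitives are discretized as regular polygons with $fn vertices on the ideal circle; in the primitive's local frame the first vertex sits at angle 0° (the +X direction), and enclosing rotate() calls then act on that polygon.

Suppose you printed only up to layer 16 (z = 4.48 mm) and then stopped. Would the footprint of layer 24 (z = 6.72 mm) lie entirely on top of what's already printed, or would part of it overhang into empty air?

entirely on top

Compare the two slices. At z = 4.48: the cone (r1=8→r2=3) has section circumradius 5.365 here — a regular 24-gon (area = (24/2)·5.365²·sin(360°/24) = 89.39 mm²); the r=2 cylinder at (-2.5, 10.5) contributes a regular 24-gon of circumradius 2 (area = (24/2)·2.000²·sin(360°/24) = 12.42 mm²); the cube at (1, 11.5) (footprint 15×25) is included at this height (area 375.00 mm²); After the difference (first − rest): starting from the cone (89.39 mm²), the r=2 cylinder at (-2.5, 10.5) misses the remaining region (no effect); the 15×25 cube at (1, 11.5) misses the remaining region (no effect) — area = 89.39 mm²; (whole slice rotated 75° about Z — lengths, areas and connectivity unchanged). At z = 6.72: the cone: at t=0.791 of its height the radius interpolates to r₁+(r₂−r₁)t = 4.047, giving a regular 24-gon of that circumradius (area = (24/2)·4.047²·sin(360°/24) = 50.87 mm²); the r=2 cylinder at (-2.5, 10.5) contributes a regular 24-gon of circumradius 2 (area = (24/2)·2.000²·sin(360°/24) = 12.42 mm²); the 15×25 cube at (1, 11.5) contributes its full rectangle (area 375.00 mm²); After the difference (first − rest): starting from the cone (50.87 mm²), the r=2 cylinder at (-2.5, 10.5) misses the remaining region (no effect); the 15×25 cube at (1, 11.5) misses the remaining region (no effect) — area = 50.87 mm²; (rotated 75° about Z; rotation is an isometry so areas/perimeters/island counts are preserved). Checking containment: the cross-section at z = 6.72 is a subset of the cross-section at z = 4.48.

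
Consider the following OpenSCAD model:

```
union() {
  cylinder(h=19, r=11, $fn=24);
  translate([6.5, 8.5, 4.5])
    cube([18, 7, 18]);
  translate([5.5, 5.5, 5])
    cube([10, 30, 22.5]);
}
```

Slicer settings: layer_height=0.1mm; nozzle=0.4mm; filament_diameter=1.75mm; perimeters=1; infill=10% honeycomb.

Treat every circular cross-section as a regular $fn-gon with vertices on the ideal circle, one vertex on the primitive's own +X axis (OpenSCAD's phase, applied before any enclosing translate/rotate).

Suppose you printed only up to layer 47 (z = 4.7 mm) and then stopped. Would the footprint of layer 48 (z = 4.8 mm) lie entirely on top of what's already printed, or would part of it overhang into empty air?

Compare the two slices. At z = 4.7: the cylinder: section is a regular 24-gon, circumradius r=11 (area = (24/2)·11.000²·sin(360°/24) = 375.81 mm²); the cube at (6.5, 8.5) is present — its section is the full 18×7 rectangle (area 126.00 mm²); the cube at (5.5, 5.5) is absent (z outside [5, 27.5]); Taking the union: the regions partially overlap — summed areas 501.81 mm² minus the doubly-counted overlap 0.04 mm² gives 501.76 mm² — area = 501.76 mm². At z = 4.8: the r=11 cylinder contributes a regular 24-gon of circumradius 11 (area = (24/2)·11.000²·sin(360°/24) = 375.81 mm²); the cube at (6.5, 8.5) (footprint 18×7) is included at this height (area 126.00 mm²); the cube at (5.5, 5.5) is not intersected at this z (z outside [5, 27.5]); Combining (union): the regions partially overlap — summed areas 501.81 mm² minus the doubly-counted overlap 0.04 mm² gives 501.76 mm² — area = 501.76 mm². Checking containment: the cross-section at z = 4.8 is a subset of the cross-section at z = 4.7.

entirely on top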